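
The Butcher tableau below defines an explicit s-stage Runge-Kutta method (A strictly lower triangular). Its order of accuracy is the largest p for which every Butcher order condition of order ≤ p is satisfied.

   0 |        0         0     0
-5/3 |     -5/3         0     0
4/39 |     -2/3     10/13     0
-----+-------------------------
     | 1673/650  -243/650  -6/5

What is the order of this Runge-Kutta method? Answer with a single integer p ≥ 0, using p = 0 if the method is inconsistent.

2

b = (1673/650, -243/650, -6/5)
c = (0, -5/3, 4/39)
Ac = (0, 0, -50/39)
Σ b_i: 1673/650·1 + (-243/650)·1 + (-6/5)·1 = 1 ✓
b·c: (-243/650)·(-5/3) + (-6/5)·4/39 = 1/2 ✓
b·c²: (-243/650)·25/9 + (-6/5)·16/1521 = -5329/5070 ≠ 1/3 ⇒ order 2.
b·Ac: (-6/5)·(-50/39) = 20/13 ≠ 1/6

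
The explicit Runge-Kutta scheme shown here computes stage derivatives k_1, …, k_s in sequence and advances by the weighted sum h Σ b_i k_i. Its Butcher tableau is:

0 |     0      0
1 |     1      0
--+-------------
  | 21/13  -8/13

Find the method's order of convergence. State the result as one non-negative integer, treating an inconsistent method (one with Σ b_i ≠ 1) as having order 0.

1

b = (21/13, -8/13)
c = (0, 1)
Σ b_i: 21/13·1 + (-8/13)·1 = 1 ✓
b·c: (-8/13)·1 = -8/13 ≠ 1/2 ⇒ order 1.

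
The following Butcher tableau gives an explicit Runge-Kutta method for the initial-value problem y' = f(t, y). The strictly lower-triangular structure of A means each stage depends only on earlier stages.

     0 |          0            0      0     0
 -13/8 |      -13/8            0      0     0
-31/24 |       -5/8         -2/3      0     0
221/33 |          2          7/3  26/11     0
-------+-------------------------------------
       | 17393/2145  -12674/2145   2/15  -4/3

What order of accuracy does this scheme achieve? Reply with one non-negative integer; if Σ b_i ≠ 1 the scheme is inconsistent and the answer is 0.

2

b = (17393/2145, -12674/2145, 2/15, -4/3)
c = (0, -13/8, -31/24, 221/33)
Ac = (0, 0, 13/12, -1807/264)
Σ b_i: 17393/2145·1 + (-12674/2145)·1 + 2/15·1 + (-4/3)·1 = 1 ✓
b·c: (-12674/2145)·(-13/8) + 2/15·(-31/24) + (-4/3)·221/33 = 1/2 ✓
b·c²: (-12674/2145)·169/64 + 2/15·961/576 + (-4/3)·48841/1089 = -6549613/87120 ≠ 1/3 ⇒ order 2.
b·Ac: 2/15·13/12 + (-4/3)·(-1807/264) = 4589/495 ≠ 1/6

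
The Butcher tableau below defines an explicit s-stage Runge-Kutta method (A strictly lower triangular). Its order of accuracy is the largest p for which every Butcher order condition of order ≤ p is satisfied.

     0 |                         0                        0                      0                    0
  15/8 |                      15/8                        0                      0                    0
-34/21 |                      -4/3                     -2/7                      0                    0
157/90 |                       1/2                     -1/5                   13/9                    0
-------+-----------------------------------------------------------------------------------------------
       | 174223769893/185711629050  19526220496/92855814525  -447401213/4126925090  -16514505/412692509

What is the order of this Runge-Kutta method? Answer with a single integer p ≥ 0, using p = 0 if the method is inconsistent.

b = (174223769893/185711629050, 19526220496/92855814525, -447401213/4126925090, -16514505/412692509)
c = (0, 15/8, -34/21, 157/90)
Ac = (0, 0, -15/28, -4103/1512)
Σ b_i: 174223769893/185711629050·1 + 19526220496/92855814525·1 + (-447401213/4126925090)·1 + (-16514505/412692509)·1 = 1 ✓
b·c: 19526220496/92855814525·15/8 + (-447401213/4126925090)·(-34/21) + (-16514505/412692509)·157/90 = 1/2 ✓
b·c²: 19526220496/92855814525·225/64 + (-447401213/4126925090)·1156/441 + (-16514505/412692509)·24649/8100 = 1/3 ✓
b·Ac: (-447401213/4126925090)·(-15/28) + (-16514505/412692509)·(-4103/1512) = 1/6 ✓
b·c³: 19526220496/92855814525·3375/512 + (-447401213/4126925090)·(-39304/9261) + (-16514505/412692509)·3869893/729000 = 305848269614689/187197322082400 ≠ 1/4 ⇒ order 3.
b·(c∘Ac): (-447401213/4126925090)·85/98 + (-16514505/412692509)·(-644171/136080) = 17008103485/178283163888 ≠ 1/8
b·Ac²: (-447401213/4126925090)·(-225/224) + (-16514505/412692509)·783187/254016 = -6025808245/415994049072 ≠ 1/12
b·A²c: (-16514505/412692509)·(-65/84) = 51116325/1650770036 ≠ 1/24

3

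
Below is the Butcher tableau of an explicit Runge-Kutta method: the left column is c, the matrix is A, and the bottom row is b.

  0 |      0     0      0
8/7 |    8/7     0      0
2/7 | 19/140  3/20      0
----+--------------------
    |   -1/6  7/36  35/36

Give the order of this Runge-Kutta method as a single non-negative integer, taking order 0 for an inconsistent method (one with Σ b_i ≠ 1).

3

b = (-1/6, 7/36, 35/36)
c = (0, 8/7, 2/7)
Ac = (0, 0, 6/35)
Σ b_i: (-1/6)·1 + 7/36·1 + 35/36·1 = 1 ✓
b·c: 7/36·8/7 + 35/36·2/7 = 1/2 ✓
b·c²: 7/36·64/49 + 35/36·4/49 = 1/3 ✓
b·Ac: 35/36·6/35 = 1/6 ✓; 3 stages ⇒ order 3.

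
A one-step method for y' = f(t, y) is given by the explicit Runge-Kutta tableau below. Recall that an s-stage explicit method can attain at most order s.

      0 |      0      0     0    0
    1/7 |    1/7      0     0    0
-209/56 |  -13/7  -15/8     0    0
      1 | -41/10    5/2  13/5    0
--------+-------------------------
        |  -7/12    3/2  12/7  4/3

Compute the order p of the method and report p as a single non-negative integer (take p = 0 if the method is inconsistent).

0

b = (-7/12, 3/2, 12/7, 4/3)
c = (0, 1/7, -209/56, 1)
Ac = (0, 0, -15/56, -2617/280)
Σ b_i: (-7/12)·1 + 3/2·1 + 12/7·1 + 4/3·1 = 111/28 ≠ 1 ⇒ order 0.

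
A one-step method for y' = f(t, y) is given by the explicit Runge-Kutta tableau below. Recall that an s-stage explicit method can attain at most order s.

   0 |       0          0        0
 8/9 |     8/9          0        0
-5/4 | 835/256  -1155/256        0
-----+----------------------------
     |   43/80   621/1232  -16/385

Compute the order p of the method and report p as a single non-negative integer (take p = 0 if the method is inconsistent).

b = (43/80, 621/1232, -16/385)
c = (0, 8/9, -5/4)
Ac = (0, 0, -385/96)
Σ b_i: 43/80·1 + 621/1232·1 + (-16/385)·1 = 1 ✓
b·c: 621/1232·8/9 + (-16/385)·(-5/4) = 1/2 ✓
b·c²: 621/1232·64/81 + (-16/385)·25/16 = 1/3 ✓
b·Ac: (-16/385)·(-385/96) = 1/6 ✓; 3 stages ⇒ order 3.

3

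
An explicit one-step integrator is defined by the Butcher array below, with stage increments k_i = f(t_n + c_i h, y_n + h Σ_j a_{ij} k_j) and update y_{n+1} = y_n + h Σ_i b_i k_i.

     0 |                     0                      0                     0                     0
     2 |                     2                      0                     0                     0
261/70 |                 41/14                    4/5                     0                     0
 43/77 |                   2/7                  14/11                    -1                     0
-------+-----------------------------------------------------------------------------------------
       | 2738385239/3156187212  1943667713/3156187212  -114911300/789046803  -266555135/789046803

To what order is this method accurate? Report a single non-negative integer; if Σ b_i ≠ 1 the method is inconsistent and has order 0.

b = (2738385239/3156187212, 1943667713/3156187212, -114911300/789046803, -266555135/789046803)
c = (0, 2, 261/70, 43/77)
Ac = (0, 0, 8/5, -911/770)
Σ b_i: 2738385239/3156187212·1 + 1943667713/3156187212·1 + (-114911300/789046803)·1 + (-266555135/789046803)·1 = 1 ✓
b·c: 1943667713/3156187212·2 + (-114911300/789046803)·261/70 + (-266555135/789046803)·43/77 = 1/2 ✓
b·c²: 1943667713/3156187212·4 + (-114911300/789046803)·68121/4900 + (-266555135/789046803)·1849/5929 = 1/3 ✓
b·Ac: (-114911300/789046803)·8/5 + (-266555135/789046803)·(-911/770) = 1/6 ✓
b·c³: 1943667713/3156187212·8 + (-114911300/789046803)·17779581/343000 + (-266555135/789046803)·79507/456533 = -3800978389793/1417654089390 ≠ 1/4 ⇒ order 3.
b·(c∘Ac): (-114911300/789046803)·1044/175 + (-266555135/789046803)·(-39173/59290) = -7131803983/11046655242 ≠ 1/8
b·Ac²: (-114911300/789046803)·16/5 + (-266555135/789046803)·(-474931/53900) = 92446230127/36822184140 ≠ 1/12
b·A²c: (-266555135/789046803)·(-8/5) = 426488216/789046803 ≠ 1/24

3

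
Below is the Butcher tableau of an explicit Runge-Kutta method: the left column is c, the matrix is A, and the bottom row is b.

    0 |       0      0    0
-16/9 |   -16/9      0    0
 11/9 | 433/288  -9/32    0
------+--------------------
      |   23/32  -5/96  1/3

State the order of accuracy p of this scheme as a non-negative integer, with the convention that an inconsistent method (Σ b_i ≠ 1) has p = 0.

b = (23/32, -5/96, 1/3)
c = (0, -16/9, 11/9)
Ac = (0, 0, 1/2)
Σ b_i: 23/32·1 + (-5/96)·1 + 1/3·1 = 1 ✓
b·c: (-5/96)·(-16/9) + 1/3·11/9 = 1/2 ✓
b·c²: (-5/96)·256/81 + 1/3·121/81 = 1/3 ✓
b·Ac: 1/3·1/2 = 1/6 ✓; 3 stages ⇒ order 3.

3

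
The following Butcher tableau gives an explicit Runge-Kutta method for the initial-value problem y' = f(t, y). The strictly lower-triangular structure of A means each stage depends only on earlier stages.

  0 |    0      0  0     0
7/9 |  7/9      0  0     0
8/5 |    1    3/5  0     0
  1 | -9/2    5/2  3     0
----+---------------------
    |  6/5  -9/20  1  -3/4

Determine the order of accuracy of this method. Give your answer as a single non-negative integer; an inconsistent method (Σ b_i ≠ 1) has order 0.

2

b = (6/5, -9/20, 1, -3/4)
c = (0, 7/9, 8/5, 1)
Ac = (0, 0, 7/15, 607/90)
Σ b_i: 6/5·1 + (-9/20)·1 + 1·1 + (-3/4)·1 = 1 ✓
b·c: (-9/20)·7/9 + 1·8/5 + (-3/4)·1 = 1/2 ✓
b·c²: (-9/20)·49/81 + 1·64/25 + (-3/4)·1 = 346/225 ≠ 1/3 ⇒ order 2.
b·Ac: 1·7/15 + (-3/4)·607/90 = -551/120 ≠ 1/6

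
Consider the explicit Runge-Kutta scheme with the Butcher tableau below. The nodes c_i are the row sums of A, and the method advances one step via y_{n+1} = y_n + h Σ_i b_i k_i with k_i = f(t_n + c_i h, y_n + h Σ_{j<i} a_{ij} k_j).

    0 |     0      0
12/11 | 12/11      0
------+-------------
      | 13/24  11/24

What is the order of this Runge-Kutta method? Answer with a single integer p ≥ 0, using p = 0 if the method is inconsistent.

b = (13/24, 11/24)
c = (0, 12/11)
Σ b_i: 13/24·1 + 11/24·1 = 1 ✓
b·c: 11/24·12/11 = 1/2 ✓; 2 stages ⇒ order 2.

2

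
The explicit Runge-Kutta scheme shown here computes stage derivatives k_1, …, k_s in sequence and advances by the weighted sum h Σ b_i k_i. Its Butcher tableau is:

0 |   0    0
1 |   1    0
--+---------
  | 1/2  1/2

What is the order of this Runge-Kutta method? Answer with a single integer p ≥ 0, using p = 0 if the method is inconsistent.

2

b = (1/2, 1/2)
c = (0, 1)
Σ b_i: 1/2·1 + 1/2·1 = 1 ✓
b·c: 1/2·1 = 1/2 ✓; 2 stages ⇒ order 2.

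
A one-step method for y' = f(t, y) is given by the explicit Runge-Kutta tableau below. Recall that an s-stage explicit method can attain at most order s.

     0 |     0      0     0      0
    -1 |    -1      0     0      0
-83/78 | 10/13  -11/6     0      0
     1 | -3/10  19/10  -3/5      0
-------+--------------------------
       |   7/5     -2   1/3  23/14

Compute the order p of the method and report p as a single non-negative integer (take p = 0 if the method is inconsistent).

0

b = (7/5, -2, 1/3, 23/14)
c = (0, -1, -83/78, 1)
Ac = (0, 0, 11/6, -82/65)
Σ b_i: 7/5·1 + (-2)·1 + 1/3·1 + 23/14·1 = 289/210 ≠ 1 ⇒ order 0.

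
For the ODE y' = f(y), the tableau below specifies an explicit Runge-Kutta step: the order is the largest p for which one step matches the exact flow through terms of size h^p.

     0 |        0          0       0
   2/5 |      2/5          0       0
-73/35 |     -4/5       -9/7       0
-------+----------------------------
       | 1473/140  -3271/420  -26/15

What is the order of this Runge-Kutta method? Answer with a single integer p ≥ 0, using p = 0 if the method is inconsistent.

2

b = (1473/140, -3271/420, -26/15)
c = (0, 2/5, -73/35)
Ac = (0, 0, -18/35)
Σ b_i: 1473/140·1 + (-3271/420)·1 + (-26/15)·1 = 1 ✓
b·c: (-3271/420)·2/5 + (-26/15)·(-73/35) = 1/2 ✓
b·c²: (-3271/420)·4/25 + (-26/15)·5329/1225 = -53817/6125 ≠ 1/3 ⇒ order 2.
b·Ac: (-26/15)·(-18/35) = 156/175 ≠ 1/6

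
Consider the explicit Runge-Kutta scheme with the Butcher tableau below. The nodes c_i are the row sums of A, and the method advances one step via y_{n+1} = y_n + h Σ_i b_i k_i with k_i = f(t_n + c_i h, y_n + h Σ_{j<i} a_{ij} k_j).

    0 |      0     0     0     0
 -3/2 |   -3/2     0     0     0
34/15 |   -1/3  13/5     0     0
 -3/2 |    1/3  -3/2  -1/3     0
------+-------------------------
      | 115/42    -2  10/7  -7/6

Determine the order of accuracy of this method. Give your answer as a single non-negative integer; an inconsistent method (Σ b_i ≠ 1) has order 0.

b = (115/42, -2, 10/7, -7/6)
c = (0, -3/2, 34/15, -3/2)
Ac = (0, 0, -39/10, 269/180)
Σ b_i: 115/42·1 + (-2)·1 + 10/7·1 + (-7/6)·1 = 1 ✓
b·c: (-2)·(-3/2) + 10/7·34/15 + (-7/6)·(-3/2) = 671/84 ≠ 1/2 ⇒ order 1.

1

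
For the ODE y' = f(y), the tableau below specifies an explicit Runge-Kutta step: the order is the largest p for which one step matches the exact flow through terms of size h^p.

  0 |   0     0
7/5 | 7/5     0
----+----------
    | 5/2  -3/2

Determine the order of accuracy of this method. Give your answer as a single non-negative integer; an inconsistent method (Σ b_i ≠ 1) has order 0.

1

b = (5/2, -3/2)
c = (0, 7/5)
Σ b_i: 5/2·1 + (-3/2)·1 = 1 ✓
b·c: (-3/2)·7/5 = -21/10 ≠ 1/2 ⇒ order 1.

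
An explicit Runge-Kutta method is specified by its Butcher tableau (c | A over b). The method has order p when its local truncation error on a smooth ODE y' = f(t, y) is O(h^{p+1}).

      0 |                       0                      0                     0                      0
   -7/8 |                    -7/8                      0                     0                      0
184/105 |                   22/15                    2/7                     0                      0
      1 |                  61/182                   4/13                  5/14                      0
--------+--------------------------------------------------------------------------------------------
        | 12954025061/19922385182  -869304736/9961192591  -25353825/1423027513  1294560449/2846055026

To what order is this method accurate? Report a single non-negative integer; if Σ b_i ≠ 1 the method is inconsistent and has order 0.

b = (12954025061/19922385182, -869304736/9961192591, -25353825/1423027513, 1294560449/2846055026)
c = (0, -7/8, 184/105, 1)
Ac = (0, 0, -1/4, 1363/3822)
Σ b_i: 12954025061/19922385182·1 + (-869304736/9961192591)·1 + (-25353825/1423027513)·1 + 1294560449/2846055026·1 = 1 ✓
b·c: (-869304736/9961192591)·(-7/8) + (-25353825/1423027513)·184/105 + 1294560449/2846055026·1 = 1/2 ✓
b·c²: (-869304736/9961192591)·49/64 + (-25353825/1423027513)·33856/11025 + 1294560449/2846055026·1 = 1/3 ✓
b·Ac: (-25353825/1423027513)·(-1/4) + 1294560449/2846055026·1363/3822 = 1/6 ✓
b·c³: (-869304736/9961192591)·(-343/512) + (-25353825/1423027513)·6229504/1157625 + 1294560449/2846055026·1 = 2993958468199/7172058665520 ≠ 1/4 ⇒ order 3.
b·(c∘Ac): (-25353825/1423027513)·(-46/105) + 1294560449/2846055026·1363/3822 = 2903282231/17076330156 ≠ 1/8
b·Ac²: (-25353825/1423027513)·7/32 + 1294560449/2846055026·4277339/3210480 = 4318416243389/7172058665520 ≠ 1/12
b·A²c: 1294560449/2846055026·(-5/56) = -924686035/22768440208 ≠ 1/24

3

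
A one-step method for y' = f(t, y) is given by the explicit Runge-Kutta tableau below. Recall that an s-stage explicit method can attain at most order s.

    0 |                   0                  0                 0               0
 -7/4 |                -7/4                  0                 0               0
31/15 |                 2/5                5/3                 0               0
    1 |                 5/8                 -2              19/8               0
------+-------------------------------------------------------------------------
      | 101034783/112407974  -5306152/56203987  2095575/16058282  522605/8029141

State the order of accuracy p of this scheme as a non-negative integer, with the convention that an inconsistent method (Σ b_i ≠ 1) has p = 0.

b = (101034783/112407974, -5306152/56203987, 2095575/16058282, 522605/8029141)
c = (0, -7/4, 31/15, 1)
Ac = (0, 0, -35/12, 1009/120)
Σ b_i: 101034783/112407974·1 + (-5306152/56203987)·1 + 2095575/16058282·1 + 522605/8029141·1 = 1 ✓
b·c: (-5306152/56203987)·(-7/4) + 2095575/16058282·31/15 + 522605/8029141·1 = 1/2 ✓
b·c²: (-5306152/56203987)·49/16 + 2095575/16058282·961/225 + 522605/8029141·1 = 1/3 ✓
b·Ac: 2095575/16058282·(-35/12) + 522605/8029141·1009/120 = 1/6 ✓
b·c³: (-5306152/56203987)·(-343/64) + 2095575/16058282·29791/3375 + 522605/8029141·1 = 4980207269/2890490760 ≠ 1/4 ⇒ order 3.
b·(c∘Ac): 2095575/16058282·(-217/36) + 522605/8029141·1009/120 = -11529559/48174846 ≠ 1/8
b·Ac²: 2095575/16058282·245/48 + 522605/8029141·3617/900 = 10725657781/11561963040 ≠ 1/12
b·A²c: 522605/8029141·(-665/96) = -347532325/770797536 ≠ 1/24

3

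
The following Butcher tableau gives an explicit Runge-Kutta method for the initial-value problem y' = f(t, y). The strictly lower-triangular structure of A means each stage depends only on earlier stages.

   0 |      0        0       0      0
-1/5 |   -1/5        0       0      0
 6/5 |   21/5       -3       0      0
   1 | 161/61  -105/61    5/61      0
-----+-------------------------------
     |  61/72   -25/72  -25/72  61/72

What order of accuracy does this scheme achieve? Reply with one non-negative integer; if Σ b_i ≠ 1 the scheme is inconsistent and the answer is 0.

b = (61/72, -25/72, -25/72, 61/72)
c = (0, -1/5, 6/5, 1)
Ac = (0, 0, 3/5, 27/61)
Σ b_i: 61/72·1 + (-25/72)·1 + (-25/72)·1 + 61/72·1 = 1 ✓
b·c: (-25/72)·(-1/5) + (-25/72)·6/5 + 61/72·1 = 1/2 ✓
b·c²: (-25/72)·1/25 + (-25/72)·36/25 + 61/72·1 = 1/3 ✓
b·Ac: (-25/72)·3/5 + 61/72·27/61 = 1/6 ✓
b·c³: (-25/72)·(-1/125) + (-25/72)·216/125 + 61/72·1 = 1/4 ✓
b·(c∘Ac): (-25/72)·18/25 + 61/72·27/61 = 1/8 ✓
b·Ac²: (-25/72)·(-3/25) + 61/72·3/61 = 1/12 ✓
b·A²c: 61/72·3/61 = 1/24 ✓; 4 stages ⇒ order 4.

4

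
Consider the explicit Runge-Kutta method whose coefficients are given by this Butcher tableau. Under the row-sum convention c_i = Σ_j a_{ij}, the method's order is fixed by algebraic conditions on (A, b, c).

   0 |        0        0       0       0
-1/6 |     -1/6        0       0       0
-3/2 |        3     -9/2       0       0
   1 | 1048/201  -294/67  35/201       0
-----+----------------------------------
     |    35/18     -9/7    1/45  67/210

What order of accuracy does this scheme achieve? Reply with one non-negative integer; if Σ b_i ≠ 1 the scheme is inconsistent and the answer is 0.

4

b = (35/18, -9/7, 1/45, 67/210)
c = (0, -1/6, -3/2, 1)
Ac = (0, 0, 3/4, 63/134)
Σ b_i: 35/18·1 + (-9/7)·1 + 1/45·1 + 67/210·1 = 1 ✓
b·c: (-9/7)·(-1/6) + 1/45·(-3/2) + 67/210·1 = 1/2 ✓
b·c²: (-9/7)·1/36 + 1/45·9/4 + 67/210·1 = 1/3 ✓
b·Ac: 1/45·3/4 + 67/210·63/134 = 1/6 ✓
b·c³: (-9/7)·(-1/216) + 1/45·(-27/8) + 67/210·1 = 1/4 ✓
b·(c∘Ac): 1/45·(-9/8) + 67/210·63/134 = 1/8 ✓
b·Ac²: 1/45·(-1/8) + 67/210·217/804 = 1/12 ✓
b·A²c: 67/210·35/268 = 1/24 ✓; 4 stages ⇒ order 4.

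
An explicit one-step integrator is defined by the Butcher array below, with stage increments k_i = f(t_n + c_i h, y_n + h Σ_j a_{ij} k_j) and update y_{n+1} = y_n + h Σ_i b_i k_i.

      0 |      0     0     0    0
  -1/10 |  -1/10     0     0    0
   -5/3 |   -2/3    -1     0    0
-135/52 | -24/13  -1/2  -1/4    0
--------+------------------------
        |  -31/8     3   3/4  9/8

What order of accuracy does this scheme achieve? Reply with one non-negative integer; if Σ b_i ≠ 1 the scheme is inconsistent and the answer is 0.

1

b = (-31/8, 3, 3/4, 9/8)
c = (0, -1/10, -5/3, -135/52)
Ac = (0, 0, 1/10, 7/15)
Σ b_i: (-31/8)·1 + 3·1 + 3/4·1 + 9/8·1 = 1 ✓
b·c: 3·(-1/10) + 3/4·(-5/3) + 9/8·(-135/52) = -9299/2080 ≠ 1/2 ⇒ order 1.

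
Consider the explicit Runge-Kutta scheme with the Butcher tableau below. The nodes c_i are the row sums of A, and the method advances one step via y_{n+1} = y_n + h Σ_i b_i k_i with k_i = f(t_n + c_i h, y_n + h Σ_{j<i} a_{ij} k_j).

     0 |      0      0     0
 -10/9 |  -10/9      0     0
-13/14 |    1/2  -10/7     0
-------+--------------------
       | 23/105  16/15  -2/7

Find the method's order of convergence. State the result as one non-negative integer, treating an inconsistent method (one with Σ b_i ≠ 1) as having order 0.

1

b = (23/105, 16/15, -2/7)
c = (0, -10/9, -13/14)
Ac = (0, 0, 100/63)
Σ b_i: 23/105·1 + 16/15·1 + (-2/7)·1 = 1 ✓
b·c: 16/15·(-10/9) + (-2/7)·(-13/14) = -1217/1323 ≠ 1/2 ⇒ order 1.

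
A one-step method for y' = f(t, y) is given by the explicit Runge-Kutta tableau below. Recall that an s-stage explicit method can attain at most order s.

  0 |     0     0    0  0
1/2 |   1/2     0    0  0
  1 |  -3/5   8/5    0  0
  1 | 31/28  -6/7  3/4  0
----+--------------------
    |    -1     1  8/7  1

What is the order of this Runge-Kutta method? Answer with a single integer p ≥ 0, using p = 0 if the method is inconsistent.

b = (-1, 1, 8/7, 1)
c = (0, 1/2, 1, 1)
Ac = (0, 0, 4/5, 9/28)
Σ b_i: (-1)·1 + 1·1 + 8/7·1 + 1·1 = 15/7 ≠ 1 ⇒ order 0.

0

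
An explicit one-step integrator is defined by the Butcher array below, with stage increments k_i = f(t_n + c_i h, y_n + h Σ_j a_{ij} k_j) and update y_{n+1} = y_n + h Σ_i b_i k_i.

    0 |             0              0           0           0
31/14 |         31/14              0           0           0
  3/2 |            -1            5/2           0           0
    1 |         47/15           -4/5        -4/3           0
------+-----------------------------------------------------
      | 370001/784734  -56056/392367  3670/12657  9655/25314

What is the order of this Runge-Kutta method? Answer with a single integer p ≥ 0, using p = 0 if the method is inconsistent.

b = (370001/784734, -56056/392367, 3670/12657, 9655/25314)
c = (0, 31/14, 3/2, 1)
Ac = (0, 0, 155/28, -132/35)
Σ b_i: 370001/784734·1 + (-56056/392367)·1 + 3670/12657·1 + 9655/25314·1 = 1 ✓
b·c: (-56056/392367)·31/14 + 3670/12657·3/2 + 9655/25314·1 = 1/2 ✓
b·c²: (-56056/392367)·961/196 + 3670/12657·9/4 + 9655/25314·1 = 1/3 ✓
b·Ac: 3670/12657·155/28 + 9655/25314·(-132/35) = 1/6 ✓
b·c³: (-56056/392367)·29791/2744 + 3670/12657·27/8 + 9655/25314·1 = -22569/118132 ≠ 1/4 ⇒ order 3.
b·(c∘Ac): 3670/12657·465/56 + 9655/25314·(-132/35) = 114497/118132 ≠ 1/8
b·Ac²: 3670/12657·4805/392 + 9655/25314·(-1696/245) = 107963/118132 ≠ 1/12
b·A²c: 9655/25314·(-155/21) = -1496525/531594 ≠ 1/24

3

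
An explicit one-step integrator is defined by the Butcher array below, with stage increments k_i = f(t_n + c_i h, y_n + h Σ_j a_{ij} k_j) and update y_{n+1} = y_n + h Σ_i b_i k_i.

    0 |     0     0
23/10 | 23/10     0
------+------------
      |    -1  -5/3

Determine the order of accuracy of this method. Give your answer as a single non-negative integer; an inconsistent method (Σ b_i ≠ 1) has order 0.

b = (-1, -5/3)
c = (0, 23/10)
Σ b_i: (-1)·1 + (-5/3)·1 = -8/3 ≠ 1 ⇒ order 0.

0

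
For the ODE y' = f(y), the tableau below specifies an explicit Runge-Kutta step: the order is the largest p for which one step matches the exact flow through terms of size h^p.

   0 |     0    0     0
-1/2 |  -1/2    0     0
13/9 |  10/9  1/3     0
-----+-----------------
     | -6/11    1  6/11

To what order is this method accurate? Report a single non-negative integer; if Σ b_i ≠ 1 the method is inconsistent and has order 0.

1

b = (-6/11, 1, 6/11)
c = (0, -1/2, 13/9)
Ac = (0, 0, -1/6)
Σ b_i: (-6/11)·1 + 1·1 + 6/11·1 = 1 ✓
b·c: 1·(-1/2) + 6/11·13/9 = 19/66 ≠ 1/2 ⇒ order 1.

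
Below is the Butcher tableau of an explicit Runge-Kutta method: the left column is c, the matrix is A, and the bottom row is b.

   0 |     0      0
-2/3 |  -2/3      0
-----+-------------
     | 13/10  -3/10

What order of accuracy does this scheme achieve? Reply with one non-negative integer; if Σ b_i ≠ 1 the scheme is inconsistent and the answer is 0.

1

b = (13/10, -3/10)
c = (0, -2/3)
Σ b_i: 13/10·1 + (-3/10)·1 = 1 ✓
b·c: (-3/10)·(-2/3) = 1/5 ≠ 1/2 ⇒ order 1.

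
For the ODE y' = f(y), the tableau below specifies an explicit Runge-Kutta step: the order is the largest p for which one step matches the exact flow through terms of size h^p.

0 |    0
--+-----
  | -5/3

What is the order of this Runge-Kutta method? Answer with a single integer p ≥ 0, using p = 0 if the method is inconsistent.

0

b = (-5/3)
c = (0)
Σ b_i: (-5/3)·1 = -5/3 ≠ 1 ⇒ order 0.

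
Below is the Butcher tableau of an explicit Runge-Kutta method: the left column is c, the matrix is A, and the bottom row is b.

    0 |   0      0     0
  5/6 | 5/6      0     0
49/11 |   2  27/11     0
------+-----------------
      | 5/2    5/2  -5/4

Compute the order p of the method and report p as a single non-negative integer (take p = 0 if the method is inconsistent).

0

b = (5/2, 5/2, -5/4)
c = (0, 5/6, 49/11)
Ac = (0, 0, 45/22)
Σ b_i: 5/2·1 + 5/2·1 + (-5/4)·1 = 15/4 ≠ 1 ⇒ order 0.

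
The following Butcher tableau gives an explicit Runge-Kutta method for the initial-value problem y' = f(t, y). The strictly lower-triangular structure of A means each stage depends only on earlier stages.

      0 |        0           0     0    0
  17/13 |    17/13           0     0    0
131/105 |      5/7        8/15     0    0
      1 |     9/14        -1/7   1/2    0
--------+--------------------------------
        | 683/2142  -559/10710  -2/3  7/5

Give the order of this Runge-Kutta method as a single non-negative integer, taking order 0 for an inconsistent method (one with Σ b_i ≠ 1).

b = (683/2142, -559/10710, -2/3, 7/5)
c = (0, 17/13, 131/105, 1)
Ac = (0, 0, 136/195, 1193/2730)
Σ b_i: 683/2142·1 + (-559/10710)·1 + (-2/3)·1 + 7/5·1 = 1 ✓
b·c: (-559/10710)·17/13 + (-2/3)·131/105 + 7/5·1 = 1/2 ✓
b·c²: (-559/10710)·289/169 + (-2/3)·17161/11025 + 7/5·1 = 234803/859950 ≠ 1/3 ⇒ order 2.
b·Ac: (-2/3)·136/195 + 7/5·1193/2730 = 859/5850 ≠ 1/6

2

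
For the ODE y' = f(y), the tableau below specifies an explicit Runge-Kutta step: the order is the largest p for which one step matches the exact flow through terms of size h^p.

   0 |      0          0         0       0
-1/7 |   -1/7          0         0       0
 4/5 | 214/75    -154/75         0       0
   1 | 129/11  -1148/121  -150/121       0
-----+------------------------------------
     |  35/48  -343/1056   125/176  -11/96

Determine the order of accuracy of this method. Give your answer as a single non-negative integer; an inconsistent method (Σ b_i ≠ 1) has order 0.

b = (35/48, -343/1056, 125/176, -11/96)
c = (0, -1/7, 4/5, 1)
Ac = (0, 0, 22/75, 4/11)
Σ b_i: 35/48·1 + (-343/1056)·1 + 125/176·1 + (-11/96)·1 = 1 ✓
b·c: (-343/1056)·(-1/7) + 125/176·4/5 + (-11/96)·1 = 1/2 ✓
b·c²: (-343/1056)·1/49 + 125/176·16/25 + (-11/96)·1 = 1/3 ✓
b·Ac: 125/176·22/75 + (-11/96)·4/11 = 1/6 ✓
b·c³: (-343/1056)·(-1/343) + 125/176·64/125 + (-11/96)·1 = 1/4 ✓
b·(c∘Ac): 125/176·88/375 + (-11/96)·4/11 = 1/8 ✓
b·Ac²: 125/176·(-22/525) + (-11/96)·(-76/77) = 1/12 ✓
b·A²c: (-11/96)·(-4/11) = 1/24 ✓; 4 stages ⇒ order 4.

4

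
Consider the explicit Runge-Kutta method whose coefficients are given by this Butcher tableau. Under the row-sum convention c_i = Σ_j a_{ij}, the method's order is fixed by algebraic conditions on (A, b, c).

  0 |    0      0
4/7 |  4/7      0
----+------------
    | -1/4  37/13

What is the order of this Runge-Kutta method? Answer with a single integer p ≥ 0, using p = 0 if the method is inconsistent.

b = (-1/4, 37/13)
c = (0, 4/7)
Σ b_i: (-1/4)·1 + 37/13·1 = 135/52 ≠ 1 ⇒ order 0.

0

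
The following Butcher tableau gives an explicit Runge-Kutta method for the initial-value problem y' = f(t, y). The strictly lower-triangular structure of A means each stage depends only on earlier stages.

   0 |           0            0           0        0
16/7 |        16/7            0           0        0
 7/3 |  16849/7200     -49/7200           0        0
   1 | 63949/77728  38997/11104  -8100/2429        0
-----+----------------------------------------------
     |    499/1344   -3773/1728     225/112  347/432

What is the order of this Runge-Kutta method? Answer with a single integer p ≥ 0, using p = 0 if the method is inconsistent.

4

b = (499/1344, -3773/1728, 225/112, 347/432)
c = (0, 16/7, 7/3, 1)
Ac = (0, 0, -7/450, 171/694)
Σ b_i: 499/1344·1 + (-3773/1728)·1 + 225/112·1 + 347/432·1 = 1 ✓
b·c: (-3773/1728)·16/7 + 225/112·7/3 + 347/432·1 = 1/2 ✓
b·c²: (-3773/1728)·256/49 + 225/112·49/9 + 347/432·1 = 1/3 ✓
b·Ac: 225/112·(-7/450) + 347/432·171/694 = 1/6 ✓
b·c³: (-3773/1728)·4096/343 + 225/112·343/27 + 347/432·1 = 1/4 ✓
b·(c∘Ac): 225/112·(-49/1350) + 347/432·171/694 = 1/8 ✓
b·Ac²: 225/112·(-8/225) + 347/432·468/2429 = 1/12 ✓
b·A²c: 347/432·18/347 = 1/24 ✓; 4 stages ⇒ order 4.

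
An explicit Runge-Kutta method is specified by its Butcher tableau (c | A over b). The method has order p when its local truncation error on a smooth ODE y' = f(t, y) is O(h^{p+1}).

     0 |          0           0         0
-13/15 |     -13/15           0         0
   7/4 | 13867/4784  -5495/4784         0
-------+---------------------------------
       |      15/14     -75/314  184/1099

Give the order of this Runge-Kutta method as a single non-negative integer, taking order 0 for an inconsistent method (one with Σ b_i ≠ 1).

b = (15/14, -75/314, 184/1099)
c = (0, -13/15, 7/4)
Ac = (0, 0, 1099/1104)
Σ b_i: 15/14·1 + (-75/314)·1 + 184/1099·1 = 1 ✓
b·c: (-75/314)·(-13/15) + 184/1099·7/4 = 1/2 ✓
b·c²: (-75/314)·169/225 + 184/1099·49/16 = 1/3 ✓
b·Ac: 184/1099·1099/1104 = 1/6 ✓; 3 stages ⇒ order 3.

3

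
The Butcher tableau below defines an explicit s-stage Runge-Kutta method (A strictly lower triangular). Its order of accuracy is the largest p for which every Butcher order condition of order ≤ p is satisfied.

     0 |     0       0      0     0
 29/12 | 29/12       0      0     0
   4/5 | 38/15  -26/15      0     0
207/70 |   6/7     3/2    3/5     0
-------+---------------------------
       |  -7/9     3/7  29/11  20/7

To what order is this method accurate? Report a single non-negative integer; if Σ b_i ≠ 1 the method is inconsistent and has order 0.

0

b = (-7/9, 3/7, 29/11, 20/7)
c = (0, 29/12, 4/5, 207/70)
Ac = (0, 0, -377/90, 821/200)
Σ b_i: (-7/9)·1 + 3/7·1 + 29/11·1 + 20/7·1 = 3565/693 ≠ 1 ⇒ order 0.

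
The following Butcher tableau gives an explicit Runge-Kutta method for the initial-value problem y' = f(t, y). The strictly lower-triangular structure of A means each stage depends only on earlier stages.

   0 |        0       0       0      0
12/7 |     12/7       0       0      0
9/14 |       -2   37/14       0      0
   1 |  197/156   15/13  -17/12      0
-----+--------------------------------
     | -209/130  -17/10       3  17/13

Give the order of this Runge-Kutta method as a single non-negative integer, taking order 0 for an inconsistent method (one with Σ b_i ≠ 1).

b = (-209/130, -17/10, 3, 17/13)
c = (0, 12/7, 9/14, 1)
Ac = (0, 0, 222/49, 111/104)
Σ b_i: (-209/130)·1 + (-17/10)·1 + 3·1 + 17/13·1 = 1 ✓
b·c: (-17/10)·12/7 + 3·9/14 + 17/13·1 = 293/910 ≠ 1/2 ⇒ order 1.

1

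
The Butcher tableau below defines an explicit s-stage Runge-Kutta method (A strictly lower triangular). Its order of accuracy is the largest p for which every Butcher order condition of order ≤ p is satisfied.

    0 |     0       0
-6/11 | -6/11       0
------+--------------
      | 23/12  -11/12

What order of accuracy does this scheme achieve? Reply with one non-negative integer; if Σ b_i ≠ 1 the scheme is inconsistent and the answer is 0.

2

b = (23/12, -11/12)
c = (0, -6/11)
Σ b_i: 23/12·1 + (-11/12)·1 = 1 ✓
b·c: (-11/12)·(-6/11) = 1/2 ✓; 2 stages ⇒ order 2.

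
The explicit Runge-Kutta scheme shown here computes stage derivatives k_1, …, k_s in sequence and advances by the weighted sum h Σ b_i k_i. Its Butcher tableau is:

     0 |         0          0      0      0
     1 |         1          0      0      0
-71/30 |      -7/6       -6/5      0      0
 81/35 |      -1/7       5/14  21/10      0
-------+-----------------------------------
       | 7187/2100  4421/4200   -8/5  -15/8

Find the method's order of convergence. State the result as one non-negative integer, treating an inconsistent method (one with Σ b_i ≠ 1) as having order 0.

b = (7187/2100, 4421/4200, -8/5, -15/8)
c = (0, 1, -71/30, 81/35)
Ac = (0, 0, -6/5, -3229/700)
Σ b_i: 7187/2100·1 + 4421/4200·1 + (-8/5)·1 + (-15/8)·1 = 1 ✓
b·c: 4421/4200·1 + (-8/5)·(-71/30) + (-15/8)·81/35 = 1/2 ✓
b·c²: 4421/4200·1 + (-8/5)·5041/900 + (-15/8)·6561/1225 = -3958307/220500 ≠ 1/3 ⇒ order 2.
b·Ac: (-8/5)·(-6/5) + (-15/8)·(-3229/700) = 59187/5600 ≠ 1/6

2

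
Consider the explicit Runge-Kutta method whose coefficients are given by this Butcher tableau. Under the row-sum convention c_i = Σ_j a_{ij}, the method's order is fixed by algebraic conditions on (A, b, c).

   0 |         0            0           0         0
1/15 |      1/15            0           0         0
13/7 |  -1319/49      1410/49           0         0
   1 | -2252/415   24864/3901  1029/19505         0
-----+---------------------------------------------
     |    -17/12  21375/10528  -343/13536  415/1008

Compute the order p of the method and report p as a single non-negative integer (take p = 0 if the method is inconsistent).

b = (-17/12, 21375/10528, -343/13536, 415/1008)
c = (0, 1/15, 13/7, 1)
Ac = (0, 0, 94/49, 217/415)
Σ b_i: (-17/12)·1 + 21375/10528·1 + (-343/13536)·1 + 415/1008·1 = 1 ✓
b·c: 21375/10528·1/15 + (-343/13536)·13/7 + 415/1008·1 = 1/2 ✓
b·c²: 21375/10528·1/225 + (-343/13536)·169/49 + 415/1008·1 = 1/3 ✓
b·Ac: (-343/13536)·94/49 + 415/1008·217/415 = 1/6 ✓
b·c³: 21375/10528·1/3375 + (-343/13536)·2197/343 + 415/1008·1 = 1/4 ✓
b·(c∘Ac): (-343/13536)·1222/343 + 415/1008·217/415 = 1/8 ✓
b·Ac²: (-343/13536)·94/735 + 415/1008·1309/6225 = 1/12 ✓
b·A²c: 415/1008·42/415 = 1/24 ✓; 4 stages ⇒ order 4.

4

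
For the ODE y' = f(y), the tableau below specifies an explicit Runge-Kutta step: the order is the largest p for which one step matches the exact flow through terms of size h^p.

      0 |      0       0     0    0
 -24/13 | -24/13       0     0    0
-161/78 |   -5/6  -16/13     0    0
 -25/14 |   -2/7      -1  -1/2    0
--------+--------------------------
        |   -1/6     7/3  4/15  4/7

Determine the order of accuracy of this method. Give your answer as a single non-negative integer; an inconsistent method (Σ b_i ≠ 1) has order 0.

0

b = (-1/6, 7/3, 4/15, 4/7)
c = (0, -24/13, -161/78, -25/14)
Ac = (0, 0, 384/169, 449/156)
Σ b_i: (-1/6)·1 + 7/3·1 + 4/15·1 + 4/7·1 = 631/210 ≠ 1 ⇒ order 0.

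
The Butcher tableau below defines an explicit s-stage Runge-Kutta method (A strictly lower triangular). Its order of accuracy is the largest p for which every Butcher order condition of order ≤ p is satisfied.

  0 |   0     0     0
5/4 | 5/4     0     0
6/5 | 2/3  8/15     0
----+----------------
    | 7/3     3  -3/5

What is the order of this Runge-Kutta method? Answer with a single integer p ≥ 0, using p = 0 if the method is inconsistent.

b = (7/3, 3, -3/5)
c = (0, 5/4, 6/5)
Ac = (0, 0, 2/3)
Σ b_i: 7/3·1 + 3·1 + (-3/5)·1 = 71/15 ≠ 1 ⇒ order 0.

0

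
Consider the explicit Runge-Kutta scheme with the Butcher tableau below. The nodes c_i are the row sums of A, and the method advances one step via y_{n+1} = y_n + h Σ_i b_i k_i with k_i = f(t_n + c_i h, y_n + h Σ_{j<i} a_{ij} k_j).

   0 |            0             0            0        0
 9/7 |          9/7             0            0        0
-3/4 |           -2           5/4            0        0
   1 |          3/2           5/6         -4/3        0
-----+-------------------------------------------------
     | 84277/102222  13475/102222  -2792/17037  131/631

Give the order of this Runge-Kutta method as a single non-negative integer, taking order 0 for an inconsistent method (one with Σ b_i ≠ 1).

b = (84277/102222, 13475/102222, -2792/17037, 131/631)
c = (0, 9/7, -3/4, 1)
Ac = (0, 0, 45/28, 29/14)
Σ b_i: 84277/102222·1 + 13475/102222·1 + (-2792/17037)·1 + 131/631·1 = 1 ✓
b·c: 13475/102222·9/7 + (-2792/17037)·(-3/4) + 131/631·1 = 1/2 ✓
b·c²: 13475/102222·81/49 + (-2792/17037)·9/16 + 131/631·1 = 1/3 ✓
b·Ac: (-2792/17037)·45/28 + 131/631·29/14 = 1/6 ✓
b·c³: 13475/102222·729/343 + (-2792/17037)·(-27/64) + 131/631·1 = 19679/35336 ≠ 1/4 ⇒ order 3.
b·(c∘Ac): (-2792/17037)·(-135/112) + 131/631·29/14 = 396/631 ≠ 1/8
b·Ac²: (-2792/17037)·405/196 + 131/631·123/196 = -3681/17668 ≠ 1/12
b·A²c: 131/631·(-15/7) = -1965/4417 ≠ 1/24

3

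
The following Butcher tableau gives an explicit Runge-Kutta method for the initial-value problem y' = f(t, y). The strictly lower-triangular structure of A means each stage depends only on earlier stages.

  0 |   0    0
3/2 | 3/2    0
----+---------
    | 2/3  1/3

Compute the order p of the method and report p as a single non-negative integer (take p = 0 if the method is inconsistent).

2

b = (2/3, 1/3)
c = (0, 3/2)
Σ b_i: 2/3·1 + 1/3·1 = 1 ✓
b·c: 1/3·3/2 = 1/2 ✓; 2 stages ⇒ order 2.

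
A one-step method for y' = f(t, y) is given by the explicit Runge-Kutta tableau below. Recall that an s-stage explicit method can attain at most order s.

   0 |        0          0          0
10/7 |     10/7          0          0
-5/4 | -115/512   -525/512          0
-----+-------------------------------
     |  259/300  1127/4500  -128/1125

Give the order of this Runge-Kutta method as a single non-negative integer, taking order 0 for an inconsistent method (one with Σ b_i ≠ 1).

3

b = (259/300, 1127/4500, -128/1125)
c = (0, 10/7, -5/4)
Ac = (0, 0, -375/256)
Σ b_i: 259/300·1 + 1127/4500·1 + (-128/1125)·1 = 1 ✓
b·c: 1127/4500·10/7 + (-128/1125)·(-5/4) = 1/2 ✓
b·c²: 1127/4500·100/49 + (-128/1125)·25/16 = 1/3 ✓
b·Ac: (-128/1125)·(-375/256) = 1/6 ✓; 3 stages ⇒ order 3.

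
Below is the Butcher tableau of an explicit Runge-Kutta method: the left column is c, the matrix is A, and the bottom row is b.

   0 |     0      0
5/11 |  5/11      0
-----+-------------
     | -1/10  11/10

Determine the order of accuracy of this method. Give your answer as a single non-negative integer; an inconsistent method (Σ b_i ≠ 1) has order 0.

2

b = (-1/10, 11/10)
c = (0, 5/11)
Σ b_i: (-1/10)·1 + 11/10·1 = 1 ✓
b·c: 11/10·5/11 = 1/2 ✓; 2 stages ⇒ order 2.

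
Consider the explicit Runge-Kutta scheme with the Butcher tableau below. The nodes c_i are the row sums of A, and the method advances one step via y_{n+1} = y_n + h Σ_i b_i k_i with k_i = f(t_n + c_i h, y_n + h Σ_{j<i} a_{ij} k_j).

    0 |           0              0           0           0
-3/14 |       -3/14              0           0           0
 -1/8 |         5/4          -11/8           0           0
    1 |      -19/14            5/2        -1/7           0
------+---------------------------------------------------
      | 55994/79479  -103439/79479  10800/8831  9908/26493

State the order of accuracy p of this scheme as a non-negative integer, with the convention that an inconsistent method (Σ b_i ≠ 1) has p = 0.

b = (55994/79479, -103439/79479, 10800/8831, 9908/26493)
c = (0, -3/14, -1/8, 1)
Ac = (0, 0, 33/112, -29/56)
Σ b_i: 55994/79479·1 + (-103439/79479)·1 + 10800/8831·1 + 9908/26493·1 = 1 ✓
b·c: (-103439/79479)·(-3/14) + 10800/8831·(-1/8) + 9908/26493·1 = 1/2 ✓
b·c²: (-103439/79479)·9/196 + 10800/8831·1/64 + 9908/26493·1 = 1/3 ✓
b·Ac: 10800/8831·33/112 + 9908/26493·(-29/56) = 1/6 ✓
b·c³: (-103439/79479)·(-27/2744) + 10800/8831·(-1/512) + 9908/26493·1 = 2281213/5934432 ≠ 1/4 ⇒ order 3.
b·(c∘Ac): 10800/8831·(-33/896) + 9908/26493·(-29/56) = -354157/1483608 ≠ 1/8
b·Ac²: 10800/8831·(-99/1568) + 9908/26493·353/3136 = -729419/20770512 ≠ 1/12
b·A²c: 9908/26493·(-33/784) = -27247/1730876 ≠ 1/24

3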